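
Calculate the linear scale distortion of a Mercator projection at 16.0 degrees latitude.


SF = 1 / cos(16.0) = 1 / 0.961262 = 1.04

1.04


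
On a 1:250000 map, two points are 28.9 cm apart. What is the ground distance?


ground = 28.9 cm * 250000 / 100 = 72250.0 m = 72.25 km

72.25 km


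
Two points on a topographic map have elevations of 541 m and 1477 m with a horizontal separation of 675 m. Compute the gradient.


gradient = (1477 - 541) / 675 = 936 / 675 = 1.3867

1.3867


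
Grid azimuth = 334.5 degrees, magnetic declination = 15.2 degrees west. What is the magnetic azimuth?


magnetic azimuth = grid azimuth - declination (east +ve)
mag_az = 334.5 - -15.2 = 349.7 degrees

349.7 degrees


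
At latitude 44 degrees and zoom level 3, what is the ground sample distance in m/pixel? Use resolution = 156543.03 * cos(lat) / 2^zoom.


res = 156543.03 * cos(44) / 2^3 = 156543.03 * 0.7193398 / 8 = 14075.95 m/pixel

14075.95 m/pixel


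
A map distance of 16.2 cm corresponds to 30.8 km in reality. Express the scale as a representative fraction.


ground = 30.8 km = 3080000 cm; RF denominator = ground / map = 3080000 / 16.2 ≈ 190123; RF = 1:190123

1:190123


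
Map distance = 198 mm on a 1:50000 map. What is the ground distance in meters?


ground = 198 mm * 50000 / 1000 = 9900.0 m

9900.0 m


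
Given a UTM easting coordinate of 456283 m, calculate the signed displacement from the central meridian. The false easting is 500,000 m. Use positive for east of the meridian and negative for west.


displacement = 456283 - 500000 = -43717 m

-43717 m


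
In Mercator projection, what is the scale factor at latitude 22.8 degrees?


SF = 1 / cos(22.8) = 1 / 0.921863 = 1.085

1.085


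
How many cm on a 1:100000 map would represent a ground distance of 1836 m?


map_cm = 1836 * 100 / 100000 = 1.836 cm ≈ 1.84 cm

1.84 cm


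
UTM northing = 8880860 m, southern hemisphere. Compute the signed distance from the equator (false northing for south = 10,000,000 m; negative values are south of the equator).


For southern: actual = 8880860 - 10000000 = -1119140 m

-1119140 m


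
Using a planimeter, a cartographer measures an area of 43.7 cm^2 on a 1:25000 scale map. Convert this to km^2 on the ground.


ground_area = 43.7 * (25000/100)^2 = 2731250.0 m^2 = 2.73125 km^2 ≈ 2.731 km^2

2.731 km^2


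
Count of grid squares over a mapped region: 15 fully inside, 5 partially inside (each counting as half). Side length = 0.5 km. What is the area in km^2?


effective squares = 15 + 5 * 0.5 = 17.5
area = 17.5 * 0.25 = 4.375 km^2

4.375 km^2


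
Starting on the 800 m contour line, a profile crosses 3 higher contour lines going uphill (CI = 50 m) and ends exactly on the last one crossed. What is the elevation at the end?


elevation = 800 + 3 * 50 = 950 m

950 m


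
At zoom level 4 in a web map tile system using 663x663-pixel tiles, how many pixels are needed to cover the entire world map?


tiles per axis = 2^4 = 16
total tiles = 16^2 = 256
pixels per axis = 16 * 663 = 10608
total pixels = 10608^2 = 112529664

112529664 pixels


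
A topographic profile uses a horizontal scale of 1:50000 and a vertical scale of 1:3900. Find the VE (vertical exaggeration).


VE = horizontal_scale / vertical_scale = 50000 / 3900 ≈ 12.8

12.8x


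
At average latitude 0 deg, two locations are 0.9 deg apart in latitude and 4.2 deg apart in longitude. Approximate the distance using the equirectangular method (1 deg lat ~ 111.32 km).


dlat_km = 0.9 * 111.32 = 100.188
dlon_km = 4.2 * 111.32 * cos(0) ≈ 467.544
dist = sqrt(100.188^2 + 467.544^2) ≈ 478.2 km

478.2 km


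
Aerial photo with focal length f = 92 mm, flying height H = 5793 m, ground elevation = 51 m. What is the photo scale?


scale = f / (H - h) = 92 mm / 5742 m = 92 / 5742000 = 1:62413

1:62413


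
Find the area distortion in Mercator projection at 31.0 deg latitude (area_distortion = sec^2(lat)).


area_distortion = 1/cos^2(31.0) = 1.361

1.361


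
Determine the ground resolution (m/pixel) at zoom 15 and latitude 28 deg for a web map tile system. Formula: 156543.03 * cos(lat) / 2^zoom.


res = 156543.03 * cos(28) / 2^15 = 156543.03 * 0.88294759 / 32768 = 4.22 m/pixel

4.22 m/pixel


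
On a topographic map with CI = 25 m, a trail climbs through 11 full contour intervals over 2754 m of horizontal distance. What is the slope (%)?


elevation change = 11 * 25 = 275 m
slope = 275 / 2754 * 100 = 10.0%

10.0%


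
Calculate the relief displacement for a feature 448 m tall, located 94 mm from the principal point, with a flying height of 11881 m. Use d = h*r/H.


d = h * r / H = 448 * 94 / 11881 = 3.54 mm

3.54 mm


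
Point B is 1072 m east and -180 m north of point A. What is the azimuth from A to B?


az = atan2(1072, -180) = 99.5 deg
adjusted to 0-360: 99.5 degrees

99.5 degrees


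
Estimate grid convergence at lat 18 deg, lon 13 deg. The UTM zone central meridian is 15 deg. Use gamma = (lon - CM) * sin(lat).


gamma = (13 - 15) * sin(18) = -2 * 0.309017 = -0.618 degrees

-0.618 degrees


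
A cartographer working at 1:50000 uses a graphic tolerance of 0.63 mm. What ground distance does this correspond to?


ground = 0.63 mm * 50000 / 1000 = 31.5 m

31.5 m


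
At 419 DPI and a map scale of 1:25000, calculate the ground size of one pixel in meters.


pixel_cm = 2.54 / 419 ≈ 0.006062 cm
ground = pixel_cm * 25000 / 100 = 2.54 * 25000 / (419 * 100) = 63500 / 41900 ≈ 1.52 m

1.52 m


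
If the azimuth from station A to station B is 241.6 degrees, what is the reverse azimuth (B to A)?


back azimuth = (241.6 + 180) mod 360 = 61.6 degrees

61.6 degrees


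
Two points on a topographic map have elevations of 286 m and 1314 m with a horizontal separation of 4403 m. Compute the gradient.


gradient = (1314 - 286) / 4403 = 1028 / 4403 = 0.2335

0.2335


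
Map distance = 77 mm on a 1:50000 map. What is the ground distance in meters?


ground = 77 mm * 50000 / 1000 = 3850.0 m

3850.0 m


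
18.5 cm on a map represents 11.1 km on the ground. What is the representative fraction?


ground = 11.1 km = 1110000 cm; RF denominator = ground / map = 1110000 / 18.5 = 60000; RF = 1:60000

1:60000


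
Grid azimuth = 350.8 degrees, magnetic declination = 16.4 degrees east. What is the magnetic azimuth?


magnetic azimuth = grid azimuth - declination (east +ve)
mag_az = 350.8 - 16.4 = 334.4 degrees

334.4 degrees


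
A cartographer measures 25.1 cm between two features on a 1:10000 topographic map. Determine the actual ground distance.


ground = 25.1 cm * 10000 / 100 = 2510.0 m = 2.51 km

2.51 km


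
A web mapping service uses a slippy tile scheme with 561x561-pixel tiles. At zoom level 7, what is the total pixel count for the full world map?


tiles per axis = 2^7 = 128
total tiles = 128^2 = 16384
pixels per axis = 128 * 561 = 71808
total pixels = 71808^2 = 5156388864

5156388864 pixels


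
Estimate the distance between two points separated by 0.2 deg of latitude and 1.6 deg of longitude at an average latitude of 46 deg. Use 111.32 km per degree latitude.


dlat_km = 0.2 * 111.32 = 22.264
dlon_km = 1.6 * 111.32 * cos(46) ≈ 123.727
dist = sqrt(22.264^2 + 123.727^2) ≈ 125.7 km

125.7 km


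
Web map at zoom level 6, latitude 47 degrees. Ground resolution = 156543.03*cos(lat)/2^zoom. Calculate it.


res = 156543.03 * cos(47) / 2^6 = 156543.03 * 0.68199836 / 64 = 1668.16 m/pixel

1668.16 m/pixel


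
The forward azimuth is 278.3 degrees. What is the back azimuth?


back azimuth = (278.3 + 180) mod 360 = 98.3 degrees

98.3 degrees


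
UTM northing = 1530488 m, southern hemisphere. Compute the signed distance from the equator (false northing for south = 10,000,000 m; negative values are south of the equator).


For southern: actual = 1530488 - 10000000 = -8469512 m

-8469512 m


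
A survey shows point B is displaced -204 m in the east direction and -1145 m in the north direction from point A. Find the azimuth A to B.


az = atan2(-204, -1145) = -169.9 deg
adjusted to 0-360: 190.1 degrees

190.1 degrees


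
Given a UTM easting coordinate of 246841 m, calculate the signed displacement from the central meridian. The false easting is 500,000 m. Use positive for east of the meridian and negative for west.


displacement = 246841 - 500000 = -253159 m

-253159 m


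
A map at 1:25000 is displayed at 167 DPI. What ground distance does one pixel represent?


pixel_cm = 2.54 / 167 ≈ 0.01521 cm
ground = pixel_cm * 25000 / 100 = 2.54 * 25000 / (167 * 100) = 63500 / 16700 ≈ 3.8 m

3.8 m


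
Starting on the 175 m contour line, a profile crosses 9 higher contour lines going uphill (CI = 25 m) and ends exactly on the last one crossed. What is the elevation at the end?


elevation = 175 + 9 * 25 = 400 m

400 m


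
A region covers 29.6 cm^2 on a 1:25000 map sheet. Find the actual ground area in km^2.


ground_area = 29.6 * (25000/100)^2 = 1850000.0 m^2 = 1.85 km^2

1.85 km^2


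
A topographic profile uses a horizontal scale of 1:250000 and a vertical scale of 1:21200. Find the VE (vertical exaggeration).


VE = horizontal_scale / vertical_scale = 250000 / 21200 ≈ 11.8

11.8x


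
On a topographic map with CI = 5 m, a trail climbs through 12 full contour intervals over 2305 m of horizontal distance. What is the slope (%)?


elevation change = 12 * 5 = 60 m
slope = 60 / 2305 * 100 = 2.6%

2.6%


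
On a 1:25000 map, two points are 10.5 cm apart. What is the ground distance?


ground = 10.5 cm * 25000 / 100 = 2625.0 m = 2.625 km

2.625 km


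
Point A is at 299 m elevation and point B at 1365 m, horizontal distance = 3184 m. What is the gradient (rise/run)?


gradient = (1365 - 299) / 3184 = 1066 / 3184 = 0.3348

0.3348


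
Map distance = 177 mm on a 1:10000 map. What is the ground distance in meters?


ground = 177 mm * 10000 / 1000 = 1770.0 m

1770.0 m


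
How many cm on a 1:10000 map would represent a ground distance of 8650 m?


map_cm = 8650 * 100 / 10000 = 86.5 cm

86.5 cm


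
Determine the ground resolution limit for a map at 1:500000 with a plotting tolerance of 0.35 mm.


ground = 0.35 mm * 500000 / 1000 = 175.0 m

175.0 m


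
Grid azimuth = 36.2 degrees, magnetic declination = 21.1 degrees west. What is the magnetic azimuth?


magnetic azimuth = grid azimuth - declination (east +ve)
mag_az = 36.2 - -21.1 = 57.3 degrees

57.3 degrees


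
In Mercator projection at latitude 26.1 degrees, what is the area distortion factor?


area_distortion = 1/cos^2(26.1) = 1.24

1.24


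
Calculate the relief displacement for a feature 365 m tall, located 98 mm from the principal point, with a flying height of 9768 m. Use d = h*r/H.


d = h * r / H = 365 * 98 / 9768 = 3.66 mm

3.66 mm


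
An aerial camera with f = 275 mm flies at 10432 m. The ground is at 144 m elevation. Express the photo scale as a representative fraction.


scale = f / (H - h) = 275 mm / 10288 m = 275 / 10288000 = 1:37411

1:37411


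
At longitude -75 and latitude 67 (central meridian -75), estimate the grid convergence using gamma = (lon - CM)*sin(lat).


gamma = (-75 - -75) * sin(67) = 0 * 0.920505 = 0.0 degrees

0.0 degrees


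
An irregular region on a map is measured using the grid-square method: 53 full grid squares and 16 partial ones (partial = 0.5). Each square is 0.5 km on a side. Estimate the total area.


effective squares = 53 + 16 * 0.5 = 61.0
area = 61.0 * 0.25 = 15.25 km^2

15.25 km^2


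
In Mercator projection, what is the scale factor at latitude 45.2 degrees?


SF = 1 / cos(45.2) = 1 / 0.704634 = 1.419

1.419


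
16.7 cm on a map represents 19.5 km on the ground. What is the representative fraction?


ground = 19.5 km = 1950000 cm; RF denominator = ground / map = 1950000 / 16.7 ≈ 116766; RF = 1:116766

1:116766


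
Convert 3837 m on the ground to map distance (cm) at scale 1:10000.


map_cm = 3837 * 100 / 10000 = 38.37 cm

38.37 cm


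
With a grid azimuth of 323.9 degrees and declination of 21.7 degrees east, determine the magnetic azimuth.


magnetic azimuth = grid azimuth - declination (east +ve)
mag_az = 323.9 - 21.7 = 302.2 degrees

302.2 degrees


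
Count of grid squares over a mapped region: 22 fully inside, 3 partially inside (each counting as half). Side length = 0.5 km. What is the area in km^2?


effective squares = 22 + 3 * 0.5 = 23.5
area = 23.5 * 0.25 = 5.875 km^2

5.875 km^2


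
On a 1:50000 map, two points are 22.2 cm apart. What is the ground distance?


ground = 22.2 cm * 50000 / 100 = 11100.0 m = 11.1 km

11.1 km


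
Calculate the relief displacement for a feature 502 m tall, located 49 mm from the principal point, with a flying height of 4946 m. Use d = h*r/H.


d = h * r / H = 502 * 49 / 4946 = 4.97 mm

4.97 mm


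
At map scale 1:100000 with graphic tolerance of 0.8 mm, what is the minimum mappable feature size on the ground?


ground = 0.8 mm * 100000 / 1000 = 80.0 m

80.0 m


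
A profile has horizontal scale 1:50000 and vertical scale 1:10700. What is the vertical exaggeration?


VE = horizontal_scale / vertical_scale = 50000 / 10700 ≈ 4.7

4.7x


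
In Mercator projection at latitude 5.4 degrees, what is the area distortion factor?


area_distortion = 1/cos^2(5.4) = 1.009

1.009


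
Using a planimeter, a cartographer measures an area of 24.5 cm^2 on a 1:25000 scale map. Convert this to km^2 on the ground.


ground_area = 24.5 * (25000/100)^2 = 1531250.0 m^2 = 1.53125 km^2 ≈ 1.531 km^2

1.531 km^2


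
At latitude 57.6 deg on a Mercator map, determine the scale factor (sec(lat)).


SF = 1 / cos(57.6) = 1 / 0.535827 = 1.866

1.866


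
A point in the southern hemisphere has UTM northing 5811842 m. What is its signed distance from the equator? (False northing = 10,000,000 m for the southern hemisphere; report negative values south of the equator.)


For southern: actual = 5811842 - 10000000 = -4188158 m

-4188158 m


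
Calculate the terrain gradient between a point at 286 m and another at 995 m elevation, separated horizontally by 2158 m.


gradient = (995 - 286) / 2158 = 709 / 2158 = 0.3285

0.3285


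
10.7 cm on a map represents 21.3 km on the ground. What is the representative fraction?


ground = 21.3 km = 2130000 cm; RF denominator = ground / map = 2130000 / 10.7 ≈ 199065; RF = 1:199065

1:199065


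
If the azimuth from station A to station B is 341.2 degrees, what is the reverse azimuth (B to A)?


back azimuth = (341.2 + 180) mod 360 = 161.2 degrees

161.2 degrees


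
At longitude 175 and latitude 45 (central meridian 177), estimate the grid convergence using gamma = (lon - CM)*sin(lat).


gamma = (175 - 177) * sin(45) = -2 * 0.707107 = -1.414 degrees

-1.414 degrees


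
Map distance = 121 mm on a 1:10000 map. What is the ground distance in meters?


ground = 121 mm * 10000 / 1000 = 1210.0 m

1210.0 m


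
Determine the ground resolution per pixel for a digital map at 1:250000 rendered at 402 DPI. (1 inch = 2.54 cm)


pixel_cm = 2.54 / 402 ≈ 0.006318 cm
ground = pixel_cm * 250000 / 100 = 2.54 * 250000 / (402 * 100) = 635000 / 40200 ≈ 15.8 m

15.8 m


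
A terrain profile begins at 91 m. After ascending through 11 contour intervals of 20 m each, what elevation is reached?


elevation = 91 + 11 * 20 = 311 m

311 m


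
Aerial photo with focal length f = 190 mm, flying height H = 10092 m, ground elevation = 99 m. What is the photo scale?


scale = f / (H - h) = 190 mm / 9993 m = 190 / 9993000 = 1:52595

1:52595


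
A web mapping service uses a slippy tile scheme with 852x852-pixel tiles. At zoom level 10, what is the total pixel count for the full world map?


tiles per axis = 2^10 = 1024
total tiles = 1024^2 = 1048576
pixels per axis = 1024 * 852 = 872448
total pixels = 872448^2 = 761165512704

761165512704 pixels


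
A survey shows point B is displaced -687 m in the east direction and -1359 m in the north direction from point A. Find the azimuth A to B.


az = atan2(-687, -1359) = -153.2 deg
adjusted to 0-360: 206.8 degrees

206.8 degrees


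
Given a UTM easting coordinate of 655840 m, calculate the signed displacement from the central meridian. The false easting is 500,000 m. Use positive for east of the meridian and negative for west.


displacement = 655840 - 500000 = 155840 m

155840 m


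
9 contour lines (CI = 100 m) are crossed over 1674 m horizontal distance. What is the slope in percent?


elevation change = 9 * 100 = 900 m
slope = 900 / 1674 * 100 = 53.8%

53.8%


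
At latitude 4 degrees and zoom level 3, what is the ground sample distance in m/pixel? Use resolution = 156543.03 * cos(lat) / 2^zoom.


res = 156543.03 * cos(4) / 2^3 = 156543.03 * 0.99756405 / 8 = 19520.21 m/pixel

19520.21 m/pixel


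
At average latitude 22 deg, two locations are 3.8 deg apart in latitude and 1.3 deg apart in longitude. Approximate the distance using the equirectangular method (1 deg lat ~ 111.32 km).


dlat_km = 3.8 * 111.32 = 423.016
dlon_km = 1.3 * 111.32 * cos(22) ≈ 134.178
dist = sqrt(423.016^2 + 134.178^2) ≈ 443.8 km

443.8 km


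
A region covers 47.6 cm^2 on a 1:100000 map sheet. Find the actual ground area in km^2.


ground_area = 47.6 * (100000/100)^2 = 47600000.0 m^2 = 47.6 km^2

47.6 km^2


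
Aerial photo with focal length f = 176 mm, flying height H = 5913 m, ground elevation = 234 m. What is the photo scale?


scale = f / (H - h) = 176 mm / 5679 m = 176 / 5679000 = 1:32267

1:32267


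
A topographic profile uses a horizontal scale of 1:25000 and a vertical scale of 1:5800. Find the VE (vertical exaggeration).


VE = horizontal_scale / vertical_scale = 25000 / 5800 ≈ 4.3

4.3x


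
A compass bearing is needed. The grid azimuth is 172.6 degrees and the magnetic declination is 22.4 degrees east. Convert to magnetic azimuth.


magnetic azimuth = grid azimuth - declination (east +ve)
mag_az = 172.6 - 22.4 = 150.2 degrees

150.2 degrees


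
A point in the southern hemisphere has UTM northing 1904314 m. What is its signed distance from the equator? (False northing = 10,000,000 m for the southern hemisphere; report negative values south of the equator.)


For southern: actual = 1904314 - 10000000 = -8095686 m

-8095686 m


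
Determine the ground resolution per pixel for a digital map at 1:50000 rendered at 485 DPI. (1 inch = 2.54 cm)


pixel_cm = 2.54 / 485 ≈ 0.005237 cm
ground = pixel_cm * 50000 / 100 = 2.54 * 50000 / (485 * 100) = 127000 / 48500 ≈ 2.62 m

2.62 m


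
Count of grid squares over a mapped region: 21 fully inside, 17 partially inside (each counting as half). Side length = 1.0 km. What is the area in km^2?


effective squares = 21 + 17 * 0.5 = 29.5
area = 29.5 * 1.0 = 29.5 km^2

29.5 km^2


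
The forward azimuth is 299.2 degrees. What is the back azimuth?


back azimuth = (299.2 + 180) mod 360 = 119.2 degrees

119.2 degrees


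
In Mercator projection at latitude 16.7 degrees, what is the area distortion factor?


area_distortion = 1/cos^2(16.7) = 1.09

1.09


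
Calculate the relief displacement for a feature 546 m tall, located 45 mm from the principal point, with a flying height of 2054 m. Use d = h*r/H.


d = h * r / H = 546 * 45 / 2054 = 11.96 mm

11.96 mm


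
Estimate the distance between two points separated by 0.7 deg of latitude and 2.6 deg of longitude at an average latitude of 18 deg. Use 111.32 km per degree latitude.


dlat_km = 0.7 * 111.32 = 77.924
dlon_km = 2.6 * 111.32 * cos(18) ≈ 275.266
dist = sqrt(77.924^2 + 275.266^2) ≈ 286.1 km

286.1 km


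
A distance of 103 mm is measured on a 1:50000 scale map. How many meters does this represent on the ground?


ground = 103 mm * 50000 / 1000 = 5150.0 m

5150.0 m


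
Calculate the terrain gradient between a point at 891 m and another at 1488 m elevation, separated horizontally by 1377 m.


gradient = (1488 - 891) / 1377 = 597 / 1377 = 0.4336

0.4336


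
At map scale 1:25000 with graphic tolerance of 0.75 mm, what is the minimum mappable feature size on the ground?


ground = 0.75 mm * 25000 / 1000 = 18.75 m

18.75 m


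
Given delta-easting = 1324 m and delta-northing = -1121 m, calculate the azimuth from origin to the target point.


az = atan2(1324, -1121) = 130.3 deg
adjusted to 0-360: 130.3 degrees

130.3 degrees


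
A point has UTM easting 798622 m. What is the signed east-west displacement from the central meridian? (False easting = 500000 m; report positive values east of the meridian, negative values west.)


displacement = 798622 - 500000 = 298622 m

298622 m


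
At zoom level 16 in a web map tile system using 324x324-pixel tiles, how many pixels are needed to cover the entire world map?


tiles per axis = 2^16 = 65536
total tiles = 65536^2 = 4294967296
pixels per axis = 65536 * 324 = 21233664
total pixels = 21233664^2 = 450868486864896

450868486864896 pixels


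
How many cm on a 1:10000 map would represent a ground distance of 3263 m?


map_cm = 3263 * 100 / 10000 = 32.63 cm

32.63 cm


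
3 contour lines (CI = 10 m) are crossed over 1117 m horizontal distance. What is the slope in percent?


elevation change = 3 * 10 = 30 m
slope = 30 / 1117 * 100 = 2.7%

2.7%


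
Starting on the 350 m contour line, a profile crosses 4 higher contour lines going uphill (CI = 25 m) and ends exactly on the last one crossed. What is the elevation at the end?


elevation = 350 + 4 * 25 = 450 m

450 m


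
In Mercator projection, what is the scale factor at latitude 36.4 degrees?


SF = 1 / cos(36.4) = 1 / 0.804894 = 1.242

1.242


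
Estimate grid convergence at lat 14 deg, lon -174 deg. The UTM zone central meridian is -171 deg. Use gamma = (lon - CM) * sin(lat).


gamma = (-174 - -171) * sin(14) = -3 * 0.241922 = -0.726 degrees

-0.726 degrees


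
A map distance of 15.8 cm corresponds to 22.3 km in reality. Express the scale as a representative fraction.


ground = 22.3 km = 2230000 cm; RF denominator = ground / map = 2230000 / 15.8 ≈ 141139; RF = 1:141139

1:141139


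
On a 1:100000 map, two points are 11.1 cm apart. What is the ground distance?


ground = 11.1 cm * 100000 / 100 = 11100.0 m = 11.1 km

11.1 km


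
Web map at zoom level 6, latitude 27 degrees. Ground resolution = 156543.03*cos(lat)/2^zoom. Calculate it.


res = 156543.03 * cos(27) / 2^6 = 156543.03 * 0.89100652 / 64 = 2179.39 m/pixel

2179.39 m/pixel


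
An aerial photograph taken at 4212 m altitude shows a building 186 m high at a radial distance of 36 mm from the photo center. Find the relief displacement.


d = h * r / H = 186 * 36 / 4212 = 1.59 mm

1.59 mm


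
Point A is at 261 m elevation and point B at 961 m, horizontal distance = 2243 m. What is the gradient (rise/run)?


gradient = (961 - 261) / 2243 = 700 / 2243 = 0.3121

0.3121


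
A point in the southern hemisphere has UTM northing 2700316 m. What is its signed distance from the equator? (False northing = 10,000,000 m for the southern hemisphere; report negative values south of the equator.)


For southern: actual = 2700316 - 10000000 = -7299684 m

-7299684 m


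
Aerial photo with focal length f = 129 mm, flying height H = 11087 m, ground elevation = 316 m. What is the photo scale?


scale = f / (H - h) = 129 mm / 10771 m = 129 / 10771000 = 1:83496

1:83496


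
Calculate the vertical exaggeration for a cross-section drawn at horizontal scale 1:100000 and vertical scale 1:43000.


VE = horizontal_scale / vertical_scale = 100000 / 43000 ≈ 2.3

2.3x


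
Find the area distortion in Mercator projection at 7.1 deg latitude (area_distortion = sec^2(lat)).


area_distortion = 1/cos^2(7.1) = 1.016

1.016


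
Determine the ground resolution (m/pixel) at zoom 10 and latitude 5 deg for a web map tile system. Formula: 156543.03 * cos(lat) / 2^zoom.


res = 156543.03 * cos(5) / 2^10 = 156543.03 * 0.9961947 / 1024 = 152.29 m/pixel

152.29 m/pixel


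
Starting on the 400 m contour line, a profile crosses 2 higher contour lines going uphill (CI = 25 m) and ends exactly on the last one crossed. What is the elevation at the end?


elevation = 400 + 2 * 25 = 450 m

450 m


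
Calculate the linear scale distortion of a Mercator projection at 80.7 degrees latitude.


SF = 1 / cos(80.7) = 1 / 0.161604 = 6.188

6.188


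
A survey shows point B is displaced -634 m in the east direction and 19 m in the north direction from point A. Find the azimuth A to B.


az = atan2(-634, 19) = -88.3 deg
adjusted to 0-360: 271.7 degrees

271.7 degrees


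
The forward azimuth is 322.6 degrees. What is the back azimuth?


back azimuth = (322.6 + 180) mod 360 = 142.6 degrees

142.6 degrees


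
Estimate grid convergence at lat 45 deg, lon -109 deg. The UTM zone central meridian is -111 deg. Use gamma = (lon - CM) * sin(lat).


gamma = (-109 - -111) * sin(45) = 2 * 0.707107 = 1.414 degrees

1.414 degrees


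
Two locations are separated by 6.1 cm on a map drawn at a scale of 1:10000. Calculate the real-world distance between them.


ground = 6.1 cm * 10000 / 100 = 610.0 m

610.0 m


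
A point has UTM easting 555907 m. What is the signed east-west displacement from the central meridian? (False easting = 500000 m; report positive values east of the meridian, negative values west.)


displacement = 555907 - 500000 = 55907 m

55907 m


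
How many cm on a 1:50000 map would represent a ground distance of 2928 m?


map_cm = 2928 * 100 / 50000 = 5.856 cm ≈ 5.86 cm

5.86 cm


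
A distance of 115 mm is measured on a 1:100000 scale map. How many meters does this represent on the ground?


ground = 115 mm * 100000 / 1000 = 11500.0 m

11500.0 m


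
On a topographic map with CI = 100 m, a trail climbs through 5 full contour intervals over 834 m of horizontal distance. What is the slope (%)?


elevation change = 5 * 100 = 500 m
slope = 500 / 834 * 100 = 60.0%

60.0%


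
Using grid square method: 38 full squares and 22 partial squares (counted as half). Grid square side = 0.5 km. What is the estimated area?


effective squares = 38 + 22 * 0.5 = 49.0
area = 49.0 * 0.25 = 12.25 km^2

12.25 km^2


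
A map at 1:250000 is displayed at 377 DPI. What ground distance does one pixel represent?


pixel_cm = 2.54 / 377 ≈ 0.006737 cm
ground = pixel_cm * 250000 / 100 = 2.54 * 250000 / (377 * 100) = 635000 / 37700 ≈ 16.84 m

16.84 m


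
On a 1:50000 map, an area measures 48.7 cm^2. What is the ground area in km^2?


ground_area = 48.7 * (50000/100)^2 = 12175000.0 m^2 = 12.175 km^2

12.175 km^2


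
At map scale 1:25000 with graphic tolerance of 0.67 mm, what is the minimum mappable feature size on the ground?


ground = 0.67 mm * 25000 / 1000 = 16.75 m

16.75 m


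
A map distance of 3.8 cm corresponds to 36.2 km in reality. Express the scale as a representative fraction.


ground = 36.2 km = 3620000 cm; RF denominator = ground / map = 3620000 / 3.8 ≈ 952632; RF = 1:952632

1:952632


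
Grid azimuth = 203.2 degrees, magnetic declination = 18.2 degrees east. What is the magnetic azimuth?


magnetic azimuth = grid azimuth - declination (east +ve)
mag_az = 203.2 - 18.2 = 185.0 degrees

185.0 degrees


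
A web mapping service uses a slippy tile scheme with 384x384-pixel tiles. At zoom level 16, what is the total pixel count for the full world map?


tiles per axis = 2^16 = 65536
total tiles = 65536^2 = 4294967296
pixels per axis = 65536 * 384 = 25165824
total pixels = 25165824^2 = 633318697598976

633318697598976 pixels


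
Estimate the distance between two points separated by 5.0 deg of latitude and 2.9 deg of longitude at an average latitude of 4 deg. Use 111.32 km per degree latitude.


dlat_km = 5.0 * 111.32 = 556.6
dlon_km = 2.9 * 111.32 * cos(4) ≈ 322.042
dist = sqrt(556.6^2 + 322.042^2) ≈ 643.1 km

643.1 km


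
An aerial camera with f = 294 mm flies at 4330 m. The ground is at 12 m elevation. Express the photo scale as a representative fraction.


scale = f / (H - h) = 294 mm / 4318 m = 294 / 4318000 = 1:14687

1:14687


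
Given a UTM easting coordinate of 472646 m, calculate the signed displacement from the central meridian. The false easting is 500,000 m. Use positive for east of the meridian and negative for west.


displacement = 472646 - 500000 = -27354 m

-27354 m


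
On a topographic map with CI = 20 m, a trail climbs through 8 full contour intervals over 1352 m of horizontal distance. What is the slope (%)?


elevation change = 8 * 20 = 160 m
slope = 160 / 1352 * 100 = 11.8%

11.8%


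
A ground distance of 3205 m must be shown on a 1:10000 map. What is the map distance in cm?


map_cm = 3205 * 100 / 10000 = 32.05 cm

32.05 cm


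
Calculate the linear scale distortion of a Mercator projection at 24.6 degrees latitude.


SF = 1 / cos(24.6) = 1 / 0.909236 = 1.1

1.1


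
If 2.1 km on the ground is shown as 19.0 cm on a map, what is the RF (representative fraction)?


ground = 2.1 km = 210000 cm; RF denominator = ground / map = 210000 / 19.0 ≈ 11053; RF = 1:11053

1:11053


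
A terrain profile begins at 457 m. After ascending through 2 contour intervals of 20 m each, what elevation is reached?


elevation = 457 + 2 * 20 = 497 m

497 m


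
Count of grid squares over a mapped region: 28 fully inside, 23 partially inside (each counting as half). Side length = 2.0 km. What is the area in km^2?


effective squares = 28 + 23 * 0.5 = 39.5
area = 39.5 * 4.0 = 158.0 km^2

158.0 km^2


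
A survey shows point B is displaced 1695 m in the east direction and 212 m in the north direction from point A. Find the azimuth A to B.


az = atan2(1695, 212) = 82.9 deg
adjusted to 0-360: 82.9 degrees

82.9 degrees


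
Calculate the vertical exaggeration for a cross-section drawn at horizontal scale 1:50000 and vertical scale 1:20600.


VE = horizontal_scale / vertical_scale = 50000 / 20600 ≈ 2.4

2.4x


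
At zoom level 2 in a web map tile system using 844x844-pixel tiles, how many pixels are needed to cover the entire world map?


tiles per axis = 2^2 = 4
total tiles = 4^2 = 16
pixels per axis = 4 * 844 = 3376
total pixels = 3376^2 = 11397376

11397376 pixels


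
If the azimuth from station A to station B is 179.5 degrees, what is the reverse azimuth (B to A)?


back azimuth = (179.5 + 180) mod 360 = 359.5 degrees

359.5 degrees


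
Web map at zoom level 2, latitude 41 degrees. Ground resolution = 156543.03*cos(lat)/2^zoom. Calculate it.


res = 156543.03 * cos(41) / 2^2 = 156543.03 * 0.75470958 / 4 = 29536.13 m/pixel

29536.13 m/pixel


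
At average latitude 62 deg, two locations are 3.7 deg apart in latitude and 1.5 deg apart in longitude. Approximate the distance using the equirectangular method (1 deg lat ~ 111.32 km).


dlat_km = 3.7 * 111.32 = 411.884
dlon_km = 1.5 * 111.32 * cos(62) ≈ 78.392
dist = sqrt(411.884^2 + 78.392^2) ≈ 419.3 km

419.3 km


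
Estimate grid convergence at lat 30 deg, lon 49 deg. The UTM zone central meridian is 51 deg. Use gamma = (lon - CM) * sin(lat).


gamma = (49 - 51) * sin(30) = -2 * 0.5 = -1.0 degrees

-1.0 degrees


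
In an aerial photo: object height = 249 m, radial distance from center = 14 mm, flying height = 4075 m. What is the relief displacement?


d = h * r / H = 249 * 14 / 4075 = 0.86 mm

0.86 mm


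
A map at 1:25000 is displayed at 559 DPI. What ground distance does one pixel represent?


pixel_cm = 2.54 / 559 ≈ 0.004544 cm
ground = pixel_cm * 25000 / 100 = 2.54 * 25000 / (559 * 100) = 63500 / 55900 ≈ 1.14 m

1.14 m


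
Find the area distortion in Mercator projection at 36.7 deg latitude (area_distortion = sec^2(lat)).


area_distortion = 1/cos^2(36.7) = 1.556

1.556


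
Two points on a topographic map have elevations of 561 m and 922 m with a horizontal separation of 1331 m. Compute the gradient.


gradient = (922 - 561) / 1331 = 361 / 1331 = 0.2712

0.2712


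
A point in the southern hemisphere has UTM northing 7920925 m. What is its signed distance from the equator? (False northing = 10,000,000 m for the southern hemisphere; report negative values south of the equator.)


For southern: actual = 7920925 - 10000000 = -2079075 m

-2079075 m


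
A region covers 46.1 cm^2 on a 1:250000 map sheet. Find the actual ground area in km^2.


ground_area = 46.1 * (250000/100)^2 = 288125000.0 m^2 = 288.125 km^2

288.125 km^2


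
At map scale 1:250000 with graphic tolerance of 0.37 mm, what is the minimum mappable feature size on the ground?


ground = 0.37 mm * 250000 / 1000 = 92.5 m

92.5 m


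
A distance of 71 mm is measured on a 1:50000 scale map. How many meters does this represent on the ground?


ground = 71 mm * 50000 / 1000 = 3550.0 m

3550.0 m


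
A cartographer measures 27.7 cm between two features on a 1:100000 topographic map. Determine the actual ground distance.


ground = 27.7 cm * 100000 / 100 = 27700.0 m = 27.7 km

27.7 km


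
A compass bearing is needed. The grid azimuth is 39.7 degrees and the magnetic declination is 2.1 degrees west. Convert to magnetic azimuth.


magnetic azimuth = grid azimuth - declination (east +ve)
mag_az = 39.7 - -2.1 = 41.8 degrees

41.8 degrees


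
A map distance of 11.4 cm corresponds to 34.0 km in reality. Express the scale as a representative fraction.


ground = 34.0 km = 3400000 cm; RF denominator = ground / map = 3400000 / 11.4 ≈ 298246; RF = 1:298246

1:298246


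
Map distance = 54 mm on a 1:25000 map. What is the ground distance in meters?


ground = 54 mm * 25000 / 1000 = 1350.0 m

1350.0 m


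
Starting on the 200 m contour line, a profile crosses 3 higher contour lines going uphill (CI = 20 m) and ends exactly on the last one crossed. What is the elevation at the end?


elevation = 200 + 3 * 20 = 260 m

260 m


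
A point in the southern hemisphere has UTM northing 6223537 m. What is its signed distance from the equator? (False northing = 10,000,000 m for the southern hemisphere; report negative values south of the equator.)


For southern: actual = 6223537 - 10000000 = -3776463 m

-3776463 m


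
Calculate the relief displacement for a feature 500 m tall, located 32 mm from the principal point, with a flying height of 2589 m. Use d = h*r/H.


d = h * r / H = 500 * 32 / 2589 = 6.18 mm

6.18 mm


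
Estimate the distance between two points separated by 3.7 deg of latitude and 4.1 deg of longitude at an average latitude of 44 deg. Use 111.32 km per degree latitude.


dlat_km = 3.7 * 111.32 = 411.884
dlon_km = 4.1 * 111.32 * cos(44) ≈ 328.315
dist = sqrt(411.884^2 + 328.315^2) ≈ 526.7 km

526.7 km


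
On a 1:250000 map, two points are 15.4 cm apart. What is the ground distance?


ground = 15.4 cm * 250000 / 100 = 38500.0 m = 38.5 km

38.5 km


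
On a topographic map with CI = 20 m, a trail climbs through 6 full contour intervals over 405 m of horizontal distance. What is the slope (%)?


elevation change = 6 * 20 = 120 m
slope = 120 / 405 * 100 = 29.6%

29.6%


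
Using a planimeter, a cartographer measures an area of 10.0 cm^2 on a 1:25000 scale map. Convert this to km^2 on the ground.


ground_area = 10.0 * (25000/100)^2 = 625000.0 m^2 = 0.625 km^2

0.625 km^2


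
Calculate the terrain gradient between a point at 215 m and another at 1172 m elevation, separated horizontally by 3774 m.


gradient = (1172 - 215) / 3774 = 957 / 3774 = 0.2536

0.2536


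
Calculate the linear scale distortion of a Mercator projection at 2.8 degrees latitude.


SF = 1 / cos(2.8) = 1 / 0.998806 = 1.001

1.001


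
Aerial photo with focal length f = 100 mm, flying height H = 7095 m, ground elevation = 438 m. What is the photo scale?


scale = f / (H - h) = 100 mm / 6657 m = 100 / 6657000 = 1:66570

1:66570


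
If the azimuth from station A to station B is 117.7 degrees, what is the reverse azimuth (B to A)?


back azimuth = (117.7 + 180) mod 360 = 297.7 degrees

297.7 degrees


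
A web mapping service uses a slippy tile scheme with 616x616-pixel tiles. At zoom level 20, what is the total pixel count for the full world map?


tiles per axis = 2^20 = 1048576
total tiles = 1048576^2 = 1099511627776
pixels per axis = 1048576 * 616 = 645922816
total pixels = 645922816^2 = 417216284229369856

417216284229369856 pixels


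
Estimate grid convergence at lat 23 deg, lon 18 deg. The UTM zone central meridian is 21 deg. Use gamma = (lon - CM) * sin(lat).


gamma = (18 - 21) * sin(23) = -3 * 0.390731 = -1.172 degrees

-1.172 degrees


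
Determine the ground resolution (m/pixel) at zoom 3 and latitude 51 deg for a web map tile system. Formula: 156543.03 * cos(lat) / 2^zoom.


res = 156543.03 * cos(51) / 2^3 = 156543.03 * 0.62932039 / 8 = 12314.47 m/pixel

12314.47 m/pixel


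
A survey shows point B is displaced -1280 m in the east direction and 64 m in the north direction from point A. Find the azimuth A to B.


az = atan2(-1280, 64) = -87.1 deg
adjusted to 0-360: 272.9 degrees

272.9 degrees


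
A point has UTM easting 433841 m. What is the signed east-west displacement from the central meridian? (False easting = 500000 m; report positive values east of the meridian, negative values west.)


displacement = 433841 - 500000 = -66159 m

-66159 m


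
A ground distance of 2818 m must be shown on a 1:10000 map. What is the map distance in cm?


map_cm = 2818 * 100 / 10000 = 28.18 cm

28.18 cm


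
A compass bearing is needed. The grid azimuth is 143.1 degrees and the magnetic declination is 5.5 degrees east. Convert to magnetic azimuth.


magnetic azimuth = grid azimuth - declination (east +ve)
mag_az = 143.1 - 5.5 = 137.6 degrees

137.6 degrees


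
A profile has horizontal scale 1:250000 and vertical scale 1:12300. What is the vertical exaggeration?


VE = horizontal_scale / vertical_scale = 250000 / 12300 ≈ 20.3

20.3x


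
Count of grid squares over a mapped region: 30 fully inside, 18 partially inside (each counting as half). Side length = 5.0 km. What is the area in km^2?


effective squares = 30 + 18 * 0.5 = 39.0
area = 39.0 * 25.0 = 975.0 km^2

975.0 km^2


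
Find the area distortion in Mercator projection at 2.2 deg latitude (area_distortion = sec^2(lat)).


area_distortion = 1/cos^2(2.2) = 1.001

1.001


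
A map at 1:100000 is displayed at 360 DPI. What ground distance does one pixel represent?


pixel_cm = 2.54 / 360 ≈ 0.007056 cm
ground = pixel_cm * 100000 / 100 = 2.54 * 100000 / (360 * 100) = 254000 / 36000 ≈ 7.06 m

7.06 m


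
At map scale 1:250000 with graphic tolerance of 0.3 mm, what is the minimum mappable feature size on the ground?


ground = 0.3 mm * 250000 / 1000 = 75.0 m

75.0 m


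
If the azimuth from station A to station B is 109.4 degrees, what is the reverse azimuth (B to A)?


back azimuth = (109.4 + 180) mod 360 = 289.4 degrees

289.4 degrees


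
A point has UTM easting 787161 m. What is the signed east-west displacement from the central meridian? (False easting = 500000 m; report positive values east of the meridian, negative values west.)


displacement = 787161 - 500000 = 287161 m

287161 m


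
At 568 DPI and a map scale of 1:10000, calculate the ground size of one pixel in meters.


pixel_cm = 2.54 / 568 ≈ 0.004472 cm
ground = pixel_cm * 10000 / 100 = 2.54 * 10000 / (568 * 100) = 25400 / 56800 ≈ 0.45 m

0.45 m


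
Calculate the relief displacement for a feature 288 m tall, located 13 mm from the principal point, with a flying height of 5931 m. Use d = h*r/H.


d = h * r / H = 288 * 13 / 5931 = 0.63 mm

0.63 mm
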